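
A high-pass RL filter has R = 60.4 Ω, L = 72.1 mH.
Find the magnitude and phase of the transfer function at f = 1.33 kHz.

Step 1 — Angular frequency: ω = 2π·1330 = 8357 rad/s.
Step 2 — Transfer function: H(jω) = jωL/(R + jωL).
Step 3 — Numerator jωL = j·602.5; denominator R + jωL = 60.4 + j602.5.
Step 4 — H = 0.9901 + j0.09925.
Step 5 — Magnitude: |H| = 0.995 (-0.0 dB); phase: φ = 5.7°.

|H| = 0.995 (-0.0 dB), φ = 5.7°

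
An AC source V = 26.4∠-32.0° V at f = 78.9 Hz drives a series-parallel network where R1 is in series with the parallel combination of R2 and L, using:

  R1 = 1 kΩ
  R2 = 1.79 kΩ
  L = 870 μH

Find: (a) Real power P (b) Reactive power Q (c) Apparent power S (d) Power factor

Step 1 — Angular frequency: ω = 2π·f = 2π·78.9 = 495.7 rad/s.
Step 2 — Component impedances:
  R1: Z = R = 1000 Ω
  R2: Z = R = 1790 Ω
  L: Z = jωL = j·495.7·0.00087 = 0 + j0.4313 Ω
Step 3 — Parallel branch: R2 || L = 1/(1/R2 + 1/L) = 0.0001039 + j0.4313 Ω.
Step 4 — Series with R1: Z_total = R1 + (R2 || L) = 1000 + j0.4313 Ω = 1000∠0.0° Ω.
Step 5 — Source phasor: V = 26.4∠-32.0° V = 22.39 - j13.99 V.
Step 6 — Current: I = V / Z = 0.02238 - j0.014 A = 0.0264∠-32.0° A.
Step 7 — Complex power: S = V·I* = 0.697 + j0.0003006 VA.
Step 8 — Real power: P = Re(S) = 0.697 W.
Step 9 — Reactive power: Q = Im(S) = 0.0003006 VAR.
Step 10 — Apparent power: |S| = 0.697 VA.
Step 11 — Power factor: PF = P/|S| = 1 (lagging).

(a) P = 0.697 W  (b) Q = 0.0003006 VAR  (c) S = 0.697 VA  (d) PF = 1 (lagging)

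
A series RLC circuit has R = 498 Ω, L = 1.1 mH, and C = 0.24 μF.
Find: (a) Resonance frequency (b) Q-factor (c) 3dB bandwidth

Step 1 — Resonance: ω₀ = 1/√(LC) = 1/√(0.0011·2.4e-07) = 6.155e+04 rad/s.
Step 2 — f₀ = ω₀/(2π) = 9795 Hz.
Step 3 — Series Q: Q = ω₀L/R = 6.155e+04·0.0011/498 = 0.1359.
Step 4 — Bandwidth: Δω = ω₀/Q = 4.527e+05 rad/s; BW = Δω/(2π) = 7.205e+04 Hz.

(a) f₀ = 9795 Hz  (b) Q = 0.1359  (c) BW = 7.205e+04 Hz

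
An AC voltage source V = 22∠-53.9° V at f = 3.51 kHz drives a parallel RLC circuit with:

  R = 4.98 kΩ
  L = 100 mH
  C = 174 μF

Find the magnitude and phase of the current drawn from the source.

Step 1 — Angular frequency: ω = 2π·f = 2π·3510 = 2.205e+04 rad/s.
Step 2 — Component impedances:
  R: Z = R = 4980 Ω
  L: Z = jωL = j·2.205e+04·0.1 = 0 + j2205 Ω
  C: Z = 1/(jωC) = -j/(ω·C) = 0 - j0.2606 Ω
Step 3 — Parallel combination: 1/Z_total = 1/R + 1/L + 1/C; Z_total = 1.364e-05 - j0.2606 Ω = 0.2606∠-90.0° Ω.
Step 4 — Source phasor: V = 22∠-53.9° V = 12.96 - j17.78 V.
Step 5 — Ohm's law: I = V / Z_total = (12.96 - j17.78) / (1.364e-05 - j0.2606) = 68.21 + j49.73 A.
Step 6 — Convert to polar: |I| = 84.41 A, ∠I = 36.1°.

I = 84.41∠36.1° A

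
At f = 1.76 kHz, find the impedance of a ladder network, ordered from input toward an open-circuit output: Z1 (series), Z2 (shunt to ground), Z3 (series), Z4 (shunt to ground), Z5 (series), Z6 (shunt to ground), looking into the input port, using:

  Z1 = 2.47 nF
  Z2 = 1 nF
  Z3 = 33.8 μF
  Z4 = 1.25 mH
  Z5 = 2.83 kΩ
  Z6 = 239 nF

Step 1 — Angular frequency: ω = 2π·f = 2π·1760 = 1.106e+04 rad/s.
Step 2 — Component impedances:
  Z1: Z = 1/(jωC) = -j/(ω·C) = 0 - j3.661e+04 Ω
  Z2: Z = 1/(jωC) = -j/(ω·C) = 0 - j9.043e+04 Ω
  Z3: Z = 1/(jωC) = -j/(ω·C) = 0 - j2.675 Ω
  Z4: Z = jωL = j·1.106e+04·0.00125 = 0 + j13.82 Ω
  Z5: Z = R = 2830 Ω
  Z6: Z = 1/(jωC) = -j/(ω·C) = 0 - j378.4 Ω
Step 3 — Ladder network (open output): work backward from the far end, alternating series and parallel combinations. Z_in = 0.06643 - j3.66e+04 Ω = 3.66e+04∠-90.0° Ω.

Z = 0.06643 - j3.66e+04 Ω = 3.66e+04∠-90.0° Ω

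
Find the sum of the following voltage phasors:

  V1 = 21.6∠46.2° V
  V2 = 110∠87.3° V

Step 1 — Convert each phasor to rectangular form:
  V1 = 21.6·(cos(46.2°) + j·sin(46.2°)) = 14.95 + j15.59 V
  V2 = 110·(cos(87.3°) + j·sin(87.3°)) = 5.182 + j109.9 V
Step 2 — Sum components: V_total = 20.13 + j125.5 V.
Step 3 — Convert to polar: |V_total| = 127.1 V, ∠V_total = 80.9°.

V_total = 127.1∠80.9° V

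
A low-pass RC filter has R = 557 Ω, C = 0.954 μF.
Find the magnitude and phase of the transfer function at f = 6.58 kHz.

Step 1 — Angular frequency: ω = 2π·6580 = 4.134e+04 rad/s.
Step 2 — Transfer function: H(jω) = 1/(1 + jωRC).
Step 3 — Denominator: 1 + jωRC = 1 + j·4.134e+04·557·9.54e-07 = 1 + j21.97.
Step 4 — H = 0.002068 - j0.04542.
Step 5 — Magnitude: |H| = 0.04547 (-26.8 dB); phase: φ = -87.4°.

|H| = 0.04547 (-26.8 dB), φ = -87.4°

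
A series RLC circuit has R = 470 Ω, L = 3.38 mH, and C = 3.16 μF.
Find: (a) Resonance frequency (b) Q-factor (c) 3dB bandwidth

Step 1 — Resonance: ω₀ = 1/√(LC) = 1/√(0.00338·3.16e-06) = 9676 rad/s.
Step 2 — f₀ = ω₀/(2π) = 1540 Hz.
Step 3 — Series Q: Q = ω₀L/R = 9676·0.00338/470 = 0.06959.
Step 4 — Bandwidth: Δω = ω₀/Q = 1.391e+05 rad/s; BW = Δω/(2π) = 2.213e+04 Hz.

(a) f₀ = 1540 Hz  (b) Q = 0.06959  (c) BW = 2.213e+04 Hz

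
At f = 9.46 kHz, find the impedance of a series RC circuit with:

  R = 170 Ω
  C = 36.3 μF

Step 1 — Angular frequency: ω = 2π·f = 2π·9460 = 5.944e+04 rad/s.
Step 2 — Component impedances:
  R: Z = R = 170 Ω
  C: Z = 1/(jωC) = -j/(ω·C) = 0 - j0.4635 Ω
Step 3 — Series combination: Z_total = R + C = 170 - j0.4635 Ω = 170∠-0.2° Ω.

Z = 170 - j0.4635 Ω = 170∠-0.2° Ω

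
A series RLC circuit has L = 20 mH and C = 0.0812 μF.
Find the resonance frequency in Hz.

Step 1 — Resonance condition Im(Z)=0 gives ω₀ = 1/√(LC).
Step 2 — ω₀ = 1/√(0.02·8.12e-08) = 2.481e+04 rad/s.
Step 3 — f₀ = ω₀/(2π) = 3949 Hz.

f₀ = 3949 Hz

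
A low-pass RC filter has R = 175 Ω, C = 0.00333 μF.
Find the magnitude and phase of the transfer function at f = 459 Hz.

Step 1 — Angular frequency: ω = 2π·459 = 2884 rad/s.
Step 2 — Transfer function: H(jω) = 1/(1 + jωRC).
Step 3 — Denominator: 1 + jωRC = 1 + j·2884·175·3.33e-09 = 1 + j0.001681.
Step 4 — H = 1 - j0.001681.
Step 5 — Magnitude: |H| = 1 (-0.0 dB); phase: φ = -0.1°.

|H| = 1 (-0.0 dB), φ = -0.1°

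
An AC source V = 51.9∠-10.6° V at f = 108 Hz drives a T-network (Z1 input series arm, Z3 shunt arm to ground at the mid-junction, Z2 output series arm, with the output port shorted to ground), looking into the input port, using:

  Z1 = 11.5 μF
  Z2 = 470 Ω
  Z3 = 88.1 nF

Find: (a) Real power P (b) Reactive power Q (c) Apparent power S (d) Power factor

Step 1 — Angular frequency: ω = 2π·f = 2π·108 = 678.6 rad/s.
Step 2 — Component impedances:
  Z1: Z = 1/(jωC) = -j/(ω·C) = 0 - j128.1 Ω
  Z2: Z = R = 470 Ω
  Z3: Z = 1/(jωC) = -j/(ω·C) = 0 - j1.673e+04 Ω
Step 3 — With the output port shorted to ground, the output series arm Z2 runs from the junction to ground; the shunt arm Z3 also runs from the junction to ground. They appear in parallel: Z3 || Z2 = 469.6 - j13.2 Ω.
Step 4 — Series with input arm Z1: Z_in = Z1 + (Z3 || Z2) = 469.6 - j141.3 Ω = 490.4∠-16.7° Ω.
Step 5 — Source phasor: V = 51.9∠-10.6° V = 51.01 - j9.547 V.
Step 6 — Current: I = V / Z = 0.1052 + j0.01134 A = 0.1058∠6.1° A.
Step 7 — Complex power: S = V·I* = 5.259 - j1.583 VA.
Step 8 — Real power: P = Re(S) = 5.259 W.
Step 9 — Reactive power: Q = Im(S) = -1.583 VAR.
Step 10 — Apparent power: |S| = 5.492 VA.
Step 11 — Power factor: PF = P/|S| = 0.9576 (leading).

(a) P = 5.259 W  (b) Q = -1.583 VAR  (c) S = 5.492 VA  (d) PF = 0.9576 (leading)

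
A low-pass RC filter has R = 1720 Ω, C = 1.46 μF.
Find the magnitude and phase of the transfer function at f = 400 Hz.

Step 1 — Angular frequency: ω = 2π·400 = 2513 rad/s.
Step 2 — Transfer function: H(jω) = 1/(1 + jωRC).
Step 3 — Denominator: 1 + jωRC = 1 + j·2513·1720·1.46e-06 = 1 + j6.311.
Step 4 — H = 0.02449 - j0.1546.
Step 5 — Magnitude: |H| = 0.1565 (-16.1 dB); phase: φ = -81.0°.

|H| = 0.1565 (-16.1 dB), φ = -81.0°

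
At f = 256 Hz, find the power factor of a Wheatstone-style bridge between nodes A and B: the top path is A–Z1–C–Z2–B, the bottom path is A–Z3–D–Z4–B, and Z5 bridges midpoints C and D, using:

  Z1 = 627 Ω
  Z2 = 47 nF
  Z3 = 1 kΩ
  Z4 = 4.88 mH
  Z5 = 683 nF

Step 1 — Angular frequency: ω = 2π·f = 2π·256 = 1608 rad/s.
Step 2 — Component impedances:
  Z1: Z = R = 627 Ω
  Z2: Z = 1/(jωC) = -j/(ω·C) = 0 - j1.323e+04 Ω
  Z3: Z = R = 1000 Ω
  Z4: Z = jωL = j·1608·0.00488 = 0 + j7.849 Ω
  Z5: Z = 1/(jωC) = -j/(ω·C) = 0 - j910.2 Ω
Step 3 — Bridge requires nodal analysis (the Z5 bridge couples midpoints C and D, so the two paths cannot be reduced to a simple series/parallel combination). Setting node B to ground and injecting 1 A at node A, the 3-node admittance system at A, C, D solves to V_A = Z_AB = 517.8 - j245.2 Ω = 572.9∠-25.3° Ω.
Step 4 — Power factor: PF = cos(φ) = Re(Z)/|Z| = 517.8/572.9 = 0.9038.
Step 5 — Type: Im(Z) = -245.2 ⇒ leading (phase φ = -25.3°).

PF = 0.9038 (leading, φ = -25.3°)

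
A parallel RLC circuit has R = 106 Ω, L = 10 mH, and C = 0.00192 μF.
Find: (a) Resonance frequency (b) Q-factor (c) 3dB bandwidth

Step 1 — Resonance: ω₀ = 1/√(LC) = 1/√(0.01·1.92e-09) = 2.282e+05 rad/s.
Step 2 — f₀ = ω₀/(2π) = 3.632e+04 Hz.
Step 3 — Parallel Q: Q = R/(ω₀L) = 106/(2.282e+05·0.01) = 0.04645.
Step 4 — Bandwidth: Δω = ω₀/Q = 4.914e+06 rad/s; BW = Δω/(2π) = 7.82e+05 Hz.

(a) f₀ = 3.632e+04 Hz  (b) Q = 0.04645  (c) BW = 7.82e+05 Hz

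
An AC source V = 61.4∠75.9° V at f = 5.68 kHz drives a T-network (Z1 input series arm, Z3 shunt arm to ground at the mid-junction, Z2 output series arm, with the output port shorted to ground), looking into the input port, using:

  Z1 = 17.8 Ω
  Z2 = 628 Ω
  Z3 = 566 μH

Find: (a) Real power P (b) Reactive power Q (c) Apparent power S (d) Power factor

Step 1 — Angular frequency: ω = 2π·f = 2π·5680 = 3.569e+04 rad/s.
Step 2 — Component impedances:
  Z1: Z = R = 17.8 Ω
  Z2: Z = R = 628 Ω
  Z3: Z = jωL = j·3.569e+04·0.000566 = 0 + j20.2 Ω
Step 3 — With the output port shorted to ground, the output series arm Z2 runs from the junction to ground; the shunt arm Z3 also runs from the junction to ground. They appear in parallel: Z3 || Z2 = 0.6491 + j20.18 Ω.
Step 4 — Series with input arm Z1: Z_in = Z1 + (Z3 || Z2) = 18.45 + j20.18 Ω = 27.34∠47.6° Ω.
Step 5 — Source phasor: V = 61.4∠75.9° V = 14.96 + j59.55 V.
Step 6 — Current: I = V / Z = 1.977 + j1.066 A = 2.246∠28.3° A.
Step 7 — Complex power: S = V·I* = 93.04 + j101.8 VA.
Step 8 — Real power: P = Re(S) = 93.04 W.
Step 9 — Reactive power: Q = Im(S) = 101.8 VAR.
Step 10 — Apparent power: |S| = 137.9 VA.
Step 11 — Power factor: PF = P/|S| = 0.6748 (lagging).

(a) P = 93.04 W  (b) Q = 101.8 VAR  (c) S = 137.9 VA  (d) PF = 0.6748 (lagging)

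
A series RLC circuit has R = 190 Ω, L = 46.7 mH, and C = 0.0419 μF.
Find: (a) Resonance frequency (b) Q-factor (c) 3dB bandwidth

Step 1 — Resonance: ω₀ = 1/√(LC) = 1/√(0.0467·4.19e-08) = 2.261e+04 rad/s.
Step 2 — f₀ = ω₀/(2π) = 3598 Hz.
Step 3 — Series Q: Q = ω₀L/R = 2.261e+04·0.0467/190 = 5.556.
Step 4 — Bandwidth: Δω = ω₀/Q = 4069 rad/s; BW = Δω/(2π) = 647.5 Hz.

(a) f₀ = 3598 Hz  (b) Q = 5.556  (c) BW = 647.5 Hz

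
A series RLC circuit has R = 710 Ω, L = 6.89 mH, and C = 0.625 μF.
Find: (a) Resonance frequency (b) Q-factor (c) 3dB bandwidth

Step 1 — Resonance: ω₀ = 1/√(LC) = 1/√(0.00689·6.25e-07) = 1.524e+04 rad/s.
Step 2 — f₀ = ω₀/(2π) = 2425 Hz.
Step 3 — Series Q: Q = ω₀L/R = 1.524e+04·0.00689/710 = 0.1479.
Step 4 — Bandwidth: Δω = ω₀/Q = 1.03e+05 rad/s; BW = Δω/(2π) = 1.64e+04 Hz.

(a) f₀ = 2425 Hz  (b) Q = 0.1479  (c) BW = 1.64e+04 Hz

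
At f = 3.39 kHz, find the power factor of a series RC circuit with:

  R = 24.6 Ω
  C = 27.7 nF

Step 1 — Angular frequency: ω = 2π·f = 2π·3390 = 2.13e+04 rad/s.
Step 2 — Component impedances:
  R: Z = R = 24.6 Ω
  C: Z = 1/(jωC) = -j/(ω·C) = 0 - j1695 Ω
Step 3 — Series combination: Z_total = R + C = 24.6 - j1695 Ω = 1695∠-89.2° Ω.
Step 4 — Power factor: PF = cos(φ) = Re(Z)/|Z| = 24.6/1695 = 0.01451.
Step 5 — Type: Im(Z) = -1695 ⇒ leading (phase φ = -89.2°).

PF = 0.01451 (leading, φ = -89.2°)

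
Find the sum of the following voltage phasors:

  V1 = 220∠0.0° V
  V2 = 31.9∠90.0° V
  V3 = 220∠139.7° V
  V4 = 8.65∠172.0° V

Step 1 — Convert each phasor to rectangular form:
  V1 = 220·(cos(0.0°) + j·sin(0.0°)) = 220 V
  V2 = 31.9·(cos(90.0°) + j·sin(90.0°)) = 0 + j31.9 V
  V3 = 220·(cos(139.7°) + j·sin(139.7°)) = -167.8 + j142.3 V
  V4 = 8.65·(cos(172.0°) + j·sin(172.0°)) = -8.566 + j1.204 V
Step 2 — Sum components: V_total = 43.65 + j175.4 V.
Step 3 — Convert to polar: |V_total| = 180.7 V, ∠V_total = 76.0°.

V_total = 180.7∠76.0° V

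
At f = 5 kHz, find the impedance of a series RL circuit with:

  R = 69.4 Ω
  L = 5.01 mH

Step 1 — Angular frequency: ω = 2π·f = 2π·5000 = 3.142e+04 rad/s.
Step 2 — Component impedances:
  R: Z = R = 69.4 Ω
  L: Z = jωL = j·3.142e+04·0.00501 = 0 + j157.4 Ω
Step 3 — Series combination: Z_total = R + L = 69.4 + j157.4 Ω = 172∠66.2° Ω.

Z = 69.4 + j157.4 Ω = 172∠66.2° Ω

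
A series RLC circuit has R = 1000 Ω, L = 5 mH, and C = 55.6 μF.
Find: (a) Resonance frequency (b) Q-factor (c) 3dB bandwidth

Step 1 — Resonance condition Im(Z)=0 gives ω₀ = 1/√(LC).
Step 2 — ω₀ = 1/√(0.005·5.56e-05) = 1897 rad/s.
Step 3 — f₀ = ω₀/(2π) = 301.9 Hz.
Step 4 — Series Q: Q = ω₀L/R = 1897·0.005/1000 = 0.009483.
Step 5 — 3dB bandwidth: Δω = ω₀/Q = 2e+05 rad/s; BW = Δω/(2π) = 3.183e+04 Hz.

(a) f₀ = 301.9 Hz  (b) Q = 0.009483  (c) BW = 3.183e+04 Hz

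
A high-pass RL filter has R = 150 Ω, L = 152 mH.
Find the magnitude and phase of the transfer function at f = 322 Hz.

Step 1 — Angular frequency: ω = 2π·322 = 2023 rad/s.
Step 2 — Transfer function: H(jω) = jωL/(R + jωL).
Step 3 — Numerator jωL = j·307.5; denominator R + jωL = 150 + j307.5.
Step 4 — H = 0.8078 + j0.394.
Step 5 — Magnitude: |H| = 0.8988 (-0.9 dB); phase: φ = 26.0°.

|H| = 0.8988 (-0.9 dB), φ = 26.0°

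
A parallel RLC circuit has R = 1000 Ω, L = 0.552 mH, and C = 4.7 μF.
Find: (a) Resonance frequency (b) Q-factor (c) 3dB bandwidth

Step 1 — Resonance: ω₀ = 1/√(LC) = 1/√(0.000552·4.7e-06) = 1.963e+04 rad/s.
Step 2 — f₀ = ω₀/(2π) = 3125 Hz.
Step 3 — Parallel Q: Q = R/(ω₀L) = 1000/(1.963e+04·0.000552) = 92.27.
Step 4 — Bandwidth: Δω = ω₀/Q = 212.8 rad/s; BW = Δω/(2π) = 33.86 Hz.

(a) f₀ = 3125 Hz  (b) Q = 92.27  (c) BW = 33.86 Hz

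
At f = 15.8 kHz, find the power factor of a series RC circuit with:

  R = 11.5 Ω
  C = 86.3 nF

Step 1 — Angular frequency: ω = 2π·f = 2π·1.58e+04 = 9.927e+04 rad/s.
Step 2 — Component impedances:
  R: Z = R = 11.5 Ω
  C: Z = 1/(jωC) = -j/(ω·C) = 0 - j116.7 Ω
Step 3 — Series combination: Z_total = R + C = 11.5 - j116.7 Ω = 117.3∠-84.4° Ω.
Step 4 — Power factor: PF = cos(φ) = Re(Z)/|Z| = 11.5/117.29 = 0.09805.
Step 5 — Type: Im(Z) = -116.7 ⇒ leading (phase φ = -84.4°).

PF = 0.09805 (leading, φ = -84.4°)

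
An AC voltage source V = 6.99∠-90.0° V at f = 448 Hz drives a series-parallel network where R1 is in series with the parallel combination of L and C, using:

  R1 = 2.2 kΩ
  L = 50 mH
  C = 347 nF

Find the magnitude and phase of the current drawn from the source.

Step 1 — Angular frequency: ω = 2π·f = 2π·448 = 2815 rad/s.
Step 2 — Component impedances:
  R1: Z = R = 2200 Ω
  L: Z = jωL = j·2815·0.05 = 0 + j140.7 Ω
  C: Z = 1/(jωC) = -j/(ω·C) = 0 - j1024 Ω
Step 3 — Parallel branch: L || C = 1/(1/L + 1/C) = 0 + j163.2 Ω.
Step 4 — Series with R1: Z_total = R1 + (L || C) = 2200 + j163.2 Ω = 2206∠4.2° Ω.
Step 5 — Source phasor: V = 6.99∠-90.0° V = 0 - j6.99 V.
Step 6 — Ohm's law: I = V / Z_total = (0 - j6.99) / (2200 + j163.2) = -0.0002344 - j0.00316 A.
Step 7 — Convert to polar: |I| = 0.003169 A, ∠I = -94.2°.

I = 0.003169∠-94.2° A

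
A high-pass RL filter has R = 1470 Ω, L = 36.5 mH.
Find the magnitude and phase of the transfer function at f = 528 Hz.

Step 1 — Angular frequency: ω = 2π·528 = 3318 rad/s.
Step 2 — Transfer function: H(jω) = jωL/(R + jωL).
Step 3 — Numerator jωL = j·121.1; denominator R + jωL = 1470 + j121.1.
Step 4 — H = 0.00674 + j0.08182.
Step 5 — Magnitude: |H| = 0.0821 (-21.7 dB); phase: φ = 85.3°.

|H| = 0.0821 (-21.7 dB), φ = 85.3°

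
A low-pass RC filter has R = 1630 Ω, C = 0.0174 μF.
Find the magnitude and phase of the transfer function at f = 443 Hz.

Step 1 — Angular frequency: ω = 2π·443 = 2783 rad/s.
Step 2 — Transfer function: H(jω) = 1/(1 + jωRC).
Step 3 — Denominator: 1 + jωRC = 1 + j·2783·1630·1.74e-08 = 1 + j0.07894.
Step 4 — H = 0.9938 - j0.07846.
Step 5 — Magnitude: |H| = 0.9969 (-0.0 dB); phase: φ = -4.5°.

|H| = 0.9969 (-0.0 dB), φ = -4.5°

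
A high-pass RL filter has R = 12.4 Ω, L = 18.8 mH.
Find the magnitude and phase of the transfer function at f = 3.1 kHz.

Step 1 — Angular frequency: ω = 2π·3100 = 1.948e+04 rad/s.
Step 2 — Transfer function: H(jω) = jωL/(R + jωL).
Step 3 — Numerator jωL = j·366.2; denominator R + jωL = 12.4 + j366.2.
Step 4 — H = 0.9989 + j0.03382.
Step 5 — Magnitude: |H| = 0.9994 (-0.0 dB); phase: φ = 1.9°.

|H| = 0.9994 (-0.0 dB), φ = 1.9°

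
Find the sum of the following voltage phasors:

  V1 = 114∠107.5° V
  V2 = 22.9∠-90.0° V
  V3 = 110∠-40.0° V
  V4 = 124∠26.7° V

Step 1 — Convert each phasor to rectangular form:
  V1 = 114·(cos(107.5°) + j·sin(107.5°)) = -34.28 + j108.7 V
  V2 = 22.9·(cos(-90.0°) + j·sin(-90.0°)) = 0 - j22.9 V
  V3 = 110·(cos(-40.0°) + j·sin(-40.0°)) = 84.26 - j70.71 V
  V4 = 124·(cos(26.7°) + j·sin(26.7°)) = 110.8 + j55.72 V
Step 2 — Sum components: V_total = 160.8 + j70.83 V.
Step 3 — Convert to polar: |V_total| = 175.7 V, ∠V_total = 23.8°.

V_total = 175.7∠23.8° V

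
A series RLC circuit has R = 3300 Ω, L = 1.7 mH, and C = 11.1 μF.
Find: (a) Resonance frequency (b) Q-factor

Step 1 — Resonance condition Im(Z)=0 gives ω₀ = 1/√(LC).
Step 2 — ω₀ = 1/√(0.0017·1.11e-05) = 7280 rad/s.
Step 3 — f₀ = ω₀/(2π) = 1159 Hz.
Step 4 — Series Q: Q = ω₀L/R = 7280·0.0017/3300 = 0.00375.

(a) f₀ = 1159 Hz  (b) Q = 0.00375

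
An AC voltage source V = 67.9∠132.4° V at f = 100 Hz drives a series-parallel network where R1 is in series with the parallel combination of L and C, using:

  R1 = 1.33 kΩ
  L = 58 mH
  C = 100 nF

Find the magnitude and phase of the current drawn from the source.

Step 1 — Angular frequency: ω = 2π·f = 2π·100 = 628.3 rad/s.
Step 2 — Component impedances:
  R1: Z = R = 1330 Ω
  L: Z = jωL = j·628.3·0.058 = 0 + j36.44 Ω
  C: Z = 1/(jωC) = -j/(ω·C) = 0 - j1.592e+04 Ω
Step 3 — Parallel branch: L || C = 1/(1/L + 1/C) = 0 + j36.53 Ω.
Step 4 — Series with R1: Z_total = R1 + (L || C) = 1330 + j36.53 Ω = 1331∠1.6° Ω.
Step 5 — Source phasor: V = 67.9∠132.4° V = -45.79 + j50.14 V.
Step 6 — Ohm's law: I = V / Z_total = (-45.79 + j50.14) / (1330 + j36.53) = -0.03336 + j0.03862 A.
Step 7 — Convert to polar: |I| = 0.05103 A, ∠I = 130.8°.

I = 0.05103∠130.8° A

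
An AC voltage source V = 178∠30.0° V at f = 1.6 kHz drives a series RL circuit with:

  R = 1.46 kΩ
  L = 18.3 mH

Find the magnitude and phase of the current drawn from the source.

Step 1 — Angular frequency: ω = 2π·f = 2π·1600 = 1.005e+04 rad/s.
Step 2 — Component impedances:
  R: Z = R = 1460 Ω
  L: Z = jωL = j·1.005e+04·0.0183 = 0 + j184 Ω
Step 3 — Series combination: Z_total = R + L = 1460 + j184 Ω = 1472∠7.2° Ω.
Step 4 — Source phasor: V = 178∠30.0° V = 154.2 + j89 V.
Step 5 — Ohm's law: I = V / Z_total = (154.2 + j89) / (1460 + j184) = 0.1115 + j0.04691 A.
Step 6 — Convert to polar: |I| = 0.121 A, ∠I = 22.8°.

I = 0.121∠22.8° A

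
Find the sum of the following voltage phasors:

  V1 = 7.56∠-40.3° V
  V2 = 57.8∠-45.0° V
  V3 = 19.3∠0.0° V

Step 1 — Convert each phasor to rectangular form:
  V1 = 7.56·(cos(-40.3°) + j·sin(-40.3°)) = 5.766 - j4.89 V
  V2 = 57.8·(cos(-45.0°) + j·sin(-45.0°)) = 40.87 - j40.87 V
  V3 = 19.3·(cos(0.0°) + j·sin(0.0°)) = 19.3 V
Step 2 — Sum components: V_total = 65.94 - j45.76 V.
Step 3 — Convert to polar: |V_total| = 80.26 V, ∠V_total = -34.8°.

V_total = 80.26∠-34.8° V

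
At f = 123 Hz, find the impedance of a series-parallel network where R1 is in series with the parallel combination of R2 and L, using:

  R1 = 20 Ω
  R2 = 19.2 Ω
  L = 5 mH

Step 1 — Angular frequency: ω = 2π·f = 2π·123 = 772.8 rad/s.
Step 2 — Component impedances:
  R1: Z = R = 20 Ω
  R2: Z = R = 19.2 Ω
  L: Z = jωL = j·772.8·0.005 = 0 + j3.864 Ω
Step 3 — Parallel branch: R2 || L = 1/(1/R2 + 1/L) = 0.7474 + j3.714 Ω.
Step 4 — Series with R1: Z_total = R1 + (R2 || L) = 20.75 + j3.714 Ω = 21.08∠10.1° Ω.

Z = 20.75 + j3.714 Ω = 21.08∠10.1° Ω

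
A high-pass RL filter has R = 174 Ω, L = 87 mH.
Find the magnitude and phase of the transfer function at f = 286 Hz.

Step 1 — Angular frequency: ω = 2π·286 = 1797 rad/s.
Step 2 — Transfer function: H(jω) = jωL/(R + jωL).
Step 3 — Numerator jωL = j·156.3; denominator R + jωL = 174 + j156.3.
Step 4 — H = 0.4467 + j0.4971.
Step 5 — Magnitude: |H| = 0.6683 (-3.5 dB); phase: φ = 48.1°.

|H| = 0.6683 (-3.5 dB), φ = 48.1°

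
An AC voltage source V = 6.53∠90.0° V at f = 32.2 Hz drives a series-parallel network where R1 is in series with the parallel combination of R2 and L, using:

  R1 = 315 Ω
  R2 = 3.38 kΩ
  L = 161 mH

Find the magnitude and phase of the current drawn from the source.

Step 1 — Angular frequency: ω = 2π·f = 2π·32.2 = 202.3 rad/s.
Step 2 — Component impedances:
  R1: Z = R = 315 Ω
  R2: Z = R = 3380 Ω
  L: Z = jωL = j·202.3·0.161 = 0 + j32.57 Ω
Step 3 — Parallel branch: R2 || L = 1/(1/R2 + 1/L) = 0.3139 + j32.57 Ω.
Step 4 — Series with R1: Z_total = R1 + (R2 || L) = 315.3 + j32.57 Ω = 317∠5.9° Ω.
Step 5 — Source phasor: V = 6.53∠90.0° V = 0 + j6.53 V.
Step 6 — Ohm's law: I = V / Z_total = (0 + j6.53) / (315.3 + j32.57) = 0.002117 + j0.02049 A.
Step 7 — Convert to polar: |I| = 0.0206 A, ∠I = 84.1°.

I = 0.0206∠84.1° A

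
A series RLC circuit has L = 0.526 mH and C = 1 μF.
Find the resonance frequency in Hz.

Step 1 — Resonance condition Im(Z)=0 gives ω₀ = 1/√(LC).
Step 2 — ω₀ = 1/√(0.000526·1e-06) = 4.36e+04 rad/s.
Step 3 — f₀ = ω₀/(2π) = 6939 Hz.

f₀ = 6939 Hz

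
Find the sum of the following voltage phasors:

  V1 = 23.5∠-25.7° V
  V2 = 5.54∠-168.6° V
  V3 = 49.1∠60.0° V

Step 1 — Convert each phasor to rectangular form:
  V1 = 23.5·(cos(-25.7°) + j·sin(-25.7°)) = 21.18 - j10.19 V
  V2 = 5.54·(cos(-168.6°) + j·sin(-168.6°)) = -5.431 - j1.095 V
  V3 = 49.1·(cos(60.0°) + j·sin(60.0°)) = 24.55 + j42.52 V
Step 2 — Sum components: V_total = 40.29 + j31.24 V.
Step 3 — Convert to polar: |V_total| = 50.98 V, ∠V_total = 37.8°.

V_total = 50.98∠37.8° V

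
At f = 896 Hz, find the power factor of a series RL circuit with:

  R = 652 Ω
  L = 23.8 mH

Step 1 — Angular frequency: ω = 2π·f = 2π·896 = 5630 rad/s.
Step 2 — Component impedances:
  R: Z = R = 652 Ω
  L: Z = jωL = j·5630·0.0238 = 0 + j134 Ω
Step 3 — Series combination: Z_total = R + L = 652 + j134 Ω = 665.6∠11.6° Ω.
Step 4 — Power factor: PF = cos(φ) = Re(Z)/|Z| = 652/665.63 = 0.9795.
Step 5 — Type: Im(Z) = 134 ⇒ lagging (phase φ = 11.6°).

PF = 0.9795 (lagging, φ = 11.6°)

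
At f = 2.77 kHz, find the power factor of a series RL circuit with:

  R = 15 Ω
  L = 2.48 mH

Step 1 — Angular frequency: ω = 2π·f = 2π·2770 = 1.74e+04 rad/s.
Step 2 — Component impedances:
  R: Z = R = 15 Ω
  L: Z = jωL = j·1.74e+04·0.00248 = 0 + j43.16 Ω
Step 3 — Series combination: Z_total = R + L = 15 + j43.16 Ω = 45.7∠70.8° Ω.
Step 4 — Power factor: PF = cos(φ) = Re(Z)/|Z| = 15/45.695 = 0.3283.
Step 5 — Type: Im(Z) = 43.16 ⇒ lagging (phase φ = 70.8°).

PF = 0.3283 (lagging, φ = 70.8°)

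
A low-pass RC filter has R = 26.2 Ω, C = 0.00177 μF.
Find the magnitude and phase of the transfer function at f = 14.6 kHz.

Step 1 — Angular frequency: ω = 2π·1.46e+04 = 9.173e+04 rad/s.
Step 2 — Transfer function: H(jω) = 1/(1 + jωRC).
Step 3 — Denominator: 1 + jωRC = 1 + j·9.173e+04·26.2·1.77e-09 = 1 + j0.004254.
Step 4 — H = 1 - j0.004254.
Step 5 — Magnitude: |H| = 1 (-0.0 dB); phase: φ = -0.2°.

|H| = 1 (-0.0 dB), φ = -0.2°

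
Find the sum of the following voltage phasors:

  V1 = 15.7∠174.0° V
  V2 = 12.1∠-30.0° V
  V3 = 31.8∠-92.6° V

Step 1 — Convert each phasor to rectangular form:
  V1 = 15.7·(cos(174.0°) + j·sin(174.0°)) = -15.61 + j1.641 V
  V2 = 12.1·(cos(-30.0°) + j·sin(-30.0°)) = 10.48 - j6.05 V
  V3 = 31.8·(cos(-92.6°) + j·sin(-92.6°)) = -1.443 - j31.77 V
Step 2 — Sum components: V_total = -6.578 - j36.18 V.
Step 3 — Convert to polar: |V_total| = 36.77 V, ∠V_total = -100.3°.

V_total = 36.77∠-100.3° V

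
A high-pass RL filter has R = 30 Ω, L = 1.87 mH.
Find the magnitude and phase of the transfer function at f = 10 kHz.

Step 1 — Angular frequency: ω = 2π·1e+04 = 6.283e+04 rad/s.
Step 2 — Transfer function: H(jω) = jωL/(R + jωL).
Step 3 — Numerator jωL = j·117.5; denominator R + jωL = 30 + j117.5.
Step 4 — H = 0.9388 + j0.2397.
Step 5 — Magnitude: |H| = 0.9689 (-0.3 dB); phase: φ = 14.3°.

|H| = 0.9689 (-0.3 dB), φ = 14.3°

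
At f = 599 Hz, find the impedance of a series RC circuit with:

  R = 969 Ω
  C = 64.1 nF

Step 1 — Angular frequency: ω = 2π·f = 2π·599 = 3764 rad/s.
Step 2 — Component impedances:
  R: Z = R = 969 Ω
  C: Z = 1/(jωC) = -j/(ω·C) = 0 - j4145 Ω
Step 3 — Series combination: Z_total = R + C = 969 - j4145 Ω = 4257∠-76.8° Ω.

Z = 969 - j4145 Ω = 4257∠-76.8° Ω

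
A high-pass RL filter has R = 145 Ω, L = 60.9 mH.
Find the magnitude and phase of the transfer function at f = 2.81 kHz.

Step 1 — Angular frequency: ω = 2π·2810 = 1.766e+04 rad/s.
Step 2 — Transfer function: H(jω) = jωL/(R + jωL).
Step 3 — Numerator jωL = j·1075; denominator R + jωL = 145 + j1075.
Step 4 — H = 0.9821 + j0.1324.
Step 5 — Magnitude: |H| = 0.991 (-0.1 dB); phase: φ = 7.7°.

|H| = 0.991 (-0.1 dB), φ = 7.7°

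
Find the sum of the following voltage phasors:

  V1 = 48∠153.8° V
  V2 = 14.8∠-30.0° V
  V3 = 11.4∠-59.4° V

Step 1 — Convert each phasor to rectangular form:
  V1 = 48·(cos(153.8°) + j·sin(153.8°)) = -43.07 + j21.19 V
  V2 = 14.8·(cos(-30.0°) + j·sin(-30.0°)) = 12.82 - j7.4 V
  V3 = 11.4·(cos(-59.4°) + j·sin(-59.4°)) = 5.803 - j9.812 V
Step 2 — Sum components: V_total = -24.45 + j3.98 V.
Step 3 — Convert to polar: |V_total| = 24.77 V, ∠V_total = 170.8°.

V_total = 24.77∠170.8° V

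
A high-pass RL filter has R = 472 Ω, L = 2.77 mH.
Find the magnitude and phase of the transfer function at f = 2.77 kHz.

Step 1 — Angular frequency: ω = 2π·2770 = 1.74e+04 rad/s.
Step 2 — Transfer function: H(jω) = jωL/(R + jωL).
Step 3 — Numerator jωL = j·48.21; denominator R + jωL = 472 + j48.21.
Step 4 — H = 0.01032 + j0.1011.
Step 5 — Magnitude: |H| = 0.1016 (-19.9 dB); phase: φ = 84.2°.

|H| = 0.1016 (-19.9 dB), φ = 84.2°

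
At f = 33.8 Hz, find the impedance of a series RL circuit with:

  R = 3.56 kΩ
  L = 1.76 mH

Step 1 — Angular frequency: ω = 2π·f = 2π·33.8 = 212.4 rad/s.
Step 2 — Component impedances:
  R: Z = R = 3560 Ω
  L: Z = jωL = j·212.4·0.00176 = 0 + j0.3738 Ω
Step 3 — Series combination: Z_total = R + L = 3560 + j0.3738 Ω = 3560∠0.0° Ω.

Z = 3560 + j0.3738 Ω = 3560∠0.0° Ω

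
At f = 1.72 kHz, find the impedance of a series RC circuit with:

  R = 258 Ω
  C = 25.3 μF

Step 1 — Angular frequency: ω = 2π·f = 2π·1720 = 1.081e+04 rad/s.
Step 2 — Component impedances:
  R: Z = R = 258 Ω
  C: Z = 1/(jωC) = -j/(ω·C) = 0 - j3.657 Ω
Step 3 — Series combination: Z_total = R + C = 258 - j3.657 Ω = 258∠-0.8° Ω.

Z = 258 - j3.657 Ω = 258∠-0.8° Ω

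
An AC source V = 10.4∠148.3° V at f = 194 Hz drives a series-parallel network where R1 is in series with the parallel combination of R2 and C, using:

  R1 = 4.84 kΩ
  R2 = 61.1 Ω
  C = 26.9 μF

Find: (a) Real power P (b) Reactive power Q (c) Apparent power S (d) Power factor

Step 1 — Angular frequency: ω = 2π·f = 2π·194 = 1219 rad/s.
Step 2 — Component impedances:
  R1: Z = R = 4840 Ω
  R2: Z = R = 61.1 Ω
  C: Z = 1/(jωC) = -j/(ω·C) = 0 - j30.5 Ω
Step 3 — Parallel branch: R2 || C = 1/(1/R2 + 1/C) = 12.19 - j24.41 Ω.
Step 4 — Series with R1: Z_total = R1 + (R2 || C) = 4852 - j24.41 Ω = 4852∠-0.3° Ω.
Step 5 — Source phasor: V = 10.4∠148.3° V = -8.848 + j5.465 V.
Step 6 — Current: I = V / Z = -0.001829 + j0.001117 A = 0.002143∠148.6° A.
Step 7 — Complex power: S = V·I* = 0.02229 - j0.0001122 VA.
Step 8 — Real power: P = Re(S) = 0.02229 W.
Step 9 — Reactive power: Q = Im(S) = -0.0001122 VAR.
Step 10 — Apparent power: |S| = 0.02229 VA.
Step 11 — Power factor: PF = P/|S| = 1 (leading).

(a) P = 0.02229 W  (b) Q = -0.0001122 VAR  (c) S = 0.02229 VA  (d) PF = 1 (leading)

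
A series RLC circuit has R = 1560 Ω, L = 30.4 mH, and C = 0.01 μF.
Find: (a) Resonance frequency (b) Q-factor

Step 1 — Resonance condition Im(Z)=0 gives ω₀ = 1/√(LC).
Step 2 — ω₀ = 1/√(0.0304·1e-08) = 5.735e+04 rad/s.
Step 3 — f₀ = ω₀/(2π) = 9128 Hz.
Step 4 — Series Q: Q = ω₀L/R = 5.735e+04·0.0304/1560 = 1.118.

(a) f₀ = 9128 Hz  (b) Q = 1.118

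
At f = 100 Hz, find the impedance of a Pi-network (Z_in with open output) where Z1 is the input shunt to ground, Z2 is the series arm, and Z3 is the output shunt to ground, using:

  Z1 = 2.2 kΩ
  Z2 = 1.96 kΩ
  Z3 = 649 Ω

Step 1 — Angular frequency: ω = 2π·f = 2π·100 = 628.3 rad/s.
Step 2 — Component impedances:
  Z1: Z = R = 2200 Ω
  Z2: Z = R = 1960 Ω
  Z3: Z = R = 649 Ω
Step 3 — With open output, the series arm Z2 and the output shunt Z3 appear in series to ground: Z2 + Z3 = 2609 Ω.
Step 4 — Parallel with input shunt Z1: Z_in = Z1 || (Z2 + Z3) = 1194 Ω = 1194∠0.0° Ω.

Z = 1194 Ω = 1194∠0.0° Ω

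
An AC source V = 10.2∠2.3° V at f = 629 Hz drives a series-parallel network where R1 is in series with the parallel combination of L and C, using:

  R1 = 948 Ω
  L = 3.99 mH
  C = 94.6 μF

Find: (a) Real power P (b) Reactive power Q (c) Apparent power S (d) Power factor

Step 1 — Angular frequency: ω = 2π·f = 2π·629 = 3952 rad/s.
Step 2 — Component impedances:
  R1: Z = R = 948 Ω
  L: Z = jωL = j·3952·0.00399 = 0 + j15.77 Ω
  C: Z = 1/(jωC) = -j/(ω·C) = 0 - j2.675 Ω
Step 3 — Parallel branch: L || C = 1/(1/L + 1/C) = 0 - j3.221 Ω.
Step 4 — Series with R1: Z_total = R1 + (L || C) = 948 - j3.221 Ω = 948∠-0.2° Ω.
Step 5 — Source phasor: V = 10.2∠2.3° V = 10.19 + j0.4093 V.
Step 6 — Current: I = V / Z = 0.01075 + j0.0004683 A = 0.01076∠2.5° A.
Step 7 — Complex power: S = V·I* = 0.1097 - j0.0003729 VA.
Step 8 — Real power: P = Re(S) = 0.1097 W.
Step 9 — Reactive power: Q = Im(S) = -0.0003729 VAR.
Step 10 — Apparent power: |S| = 0.1097 VA.
Step 11 — Power factor: PF = P/|S| = 1 (leading).

(a) P = 0.1097 W  (b) Q = -0.0003729 VAR  (c) S = 0.1097 VA  (d) PF = 1 (leading)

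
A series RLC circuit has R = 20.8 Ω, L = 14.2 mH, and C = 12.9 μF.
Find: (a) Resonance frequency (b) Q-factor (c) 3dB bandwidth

Step 1 — Resonance: ω₀ = 1/√(LC) = 1/√(0.0142·1.29e-05) = 2336 rad/s.
Step 2 — f₀ = ω₀/(2π) = 371.9 Hz.
Step 3 — Series Q: Q = ω₀L/R = 2336·0.0142/20.8 = 1.595.
Step 4 — Bandwidth: Δω = ω₀/Q = 1465 rad/s; BW = Δω/(2π) = 233.1 Hz.

(a) f₀ = 371.9 Hz  (b) Q = 1.595  (c) BW = 233.1 Hz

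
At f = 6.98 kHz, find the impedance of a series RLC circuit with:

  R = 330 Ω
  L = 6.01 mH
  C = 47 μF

Step 1 — Angular frequency: ω = 2π·f = 2π·6980 = 4.386e+04 rad/s.
Step 2 — Component impedances:
  R: Z = R = 330 Ω
  L: Z = jωL = j·4.386e+04·0.00601 = 0 + j263.6 Ω
  C: Z = 1/(jωC) = -j/(ω·C) = 0 - j0.4851 Ω
Step 3 — Series combination: Z_total = R + L + C = 330 + j263.1 Ω = 422∠38.6° Ω.

Z = 330 + j263.1 Ω = 422∠38.6° Ω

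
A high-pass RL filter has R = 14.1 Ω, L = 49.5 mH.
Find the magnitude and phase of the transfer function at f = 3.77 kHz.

Step 1 — Angular frequency: ω = 2π·3770 = 2.369e+04 rad/s.
Step 2 — Transfer function: H(jω) = jωL/(R + jωL).
Step 3 — Numerator jωL = j·1173; denominator R + jωL = 14.1 + j1173.
Step 4 — H = 0.9999 + j0.01202.
Step 5 — Magnitude: |H| = 0.9999 (-0.0 dB); phase: φ = 0.7°.

|H| = 0.9999 (-0.0 dB), φ = 0.7°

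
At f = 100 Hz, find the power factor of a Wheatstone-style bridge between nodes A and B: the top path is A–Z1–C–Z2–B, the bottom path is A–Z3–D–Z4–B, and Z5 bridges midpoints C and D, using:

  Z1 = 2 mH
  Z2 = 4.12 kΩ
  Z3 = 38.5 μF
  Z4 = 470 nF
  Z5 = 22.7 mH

Step 1 — Angular frequency: ω = 2π·f = 2π·100 = 628.3 rad/s.
Step 2 — Component impedances:
  Z1: Z = jωL = j·628.3·0.002 = 0 + j1.257 Ω
  Z2: Z = R = 4120 Ω
  Z3: Z = 1/(jωC) = -j/(ω·C) = 0 - j41.34 Ω
  Z4: Z = 1/(jωC) = -j/(ω·C) = 0 - j3386 Ω
  Z5: Z = jωL = j·628.3·0.0227 = 0 + j14.26 Ω
Step 3 — Bridge requires nodal analysis (the Z5 bridge couples midpoints C and D, so the two paths cannot be reduced to a simple series/parallel combination). Setting node B to ground and injecting 1 A at node A, the 3-node admittance system at A, C, D solves to V_A = Z_AB = 1647 - j2016 Ω = 2604∠-50.7° Ω.
Step 4 — Power factor: PF = cos(φ) = Re(Z)/|Z| = 1647.4/2603.7 = 0.6327.
Step 5 — Type: Im(Z) = -2016 ⇒ leading (phase φ = -50.7°).

PF = 0.6327 (leading, φ = -50.7°)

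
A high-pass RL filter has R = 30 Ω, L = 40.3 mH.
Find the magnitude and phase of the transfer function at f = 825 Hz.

Step 1 — Angular frequency: ω = 2π·825 = 5184 rad/s.
Step 2 — Transfer function: H(jω) = jωL/(R + jωL).
Step 3 — Numerator jωL = j·208.9; denominator R + jωL = 30 + j208.9.
Step 4 — H = 0.9798 + j0.1407.
Step 5 — Magnitude: |H| = 0.9898 (-0.1 dB); phase: φ = 8.2°.

|H| = 0.9898 (-0.1 dB), φ = 8.2°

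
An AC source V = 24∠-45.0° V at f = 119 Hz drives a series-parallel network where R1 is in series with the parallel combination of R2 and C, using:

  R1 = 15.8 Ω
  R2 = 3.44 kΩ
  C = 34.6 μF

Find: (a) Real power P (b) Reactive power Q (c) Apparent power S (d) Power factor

Step 1 — Angular frequency: ω = 2π·f = 2π·119 = 747.7 rad/s.
Step 2 — Component impedances:
  R1: Z = R = 15.8 Ω
  R2: Z = R = 3440 Ω
  C: Z = 1/(jωC) = -j/(ω·C) = 0 - j38.65 Ω
Step 3 — Parallel branch: R2 || C = 1/(1/R2 + 1/C) = 0.4343 - j38.65 Ω.
Step 4 — Series with R1: Z_total = R1 + (R2 || C) = 16.23 - j38.65 Ω = 41.92∠-67.2° Ω.
Step 5 — Source phasor: V = 24∠-45.0° V = 16.97 - j16.97 V.
Step 6 — Current: I = V / Z = 0.53 + j0.2165 A = 0.5725∠22.2° A.
Step 7 — Complex power: S = V·I* = 5.321 - j12.67 VA.
Step 8 — Real power: P = Re(S) = 5.321 W.
Step 9 — Reactive power: Q = Im(S) = -12.67 VAR.
Step 10 — Apparent power: |S| = 13.74 VA.
Step 11 — Power factor: PF = P/|S| = 0.3873 (leading).

(a) P = 5.321 W  (b) Q = -12.67 VAR  (c) S = 13.74 VA  (d) PF = 0.3873 (leading)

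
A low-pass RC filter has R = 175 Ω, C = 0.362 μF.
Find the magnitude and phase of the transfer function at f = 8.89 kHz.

Step 1 — Angular frequency: ω = 2π·8890 = 5.586e+04 rad/s.
Step 2 — Transfer function: H(jω) = 1/(1 + jωRC).
Step 3 — Denominator: 1 + jωRC = 1 + j·5.586e+04·175·3.62e-07 = 1 + j3.539.
Step 4 — H = 0.07396 - j0.2617.
Step 5 — Magnitude: |H| = 0.2719 (-11.3 dB); phase: φ = -74.2°.

|H| = 0.2719 (-11.3 dB), φ = -74.2°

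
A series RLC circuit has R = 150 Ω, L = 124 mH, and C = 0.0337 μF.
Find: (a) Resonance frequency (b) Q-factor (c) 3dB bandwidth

Step 1 — Resonance: ω₀ = 1/√(LC) = 1/√(0.124·3.37e-08) = 1.547e+04 rad/s.
Step 2 — f₀ = ω₀/(2π) = 2462 Hz.
Step 3 — Series Q: Q = ω₀L/R = 1.547e+04·0.124/150 = 12.79.
Step 4 — Bandwidth: Δω = ω₀/Q = 1210 rad/s; BW = Δω/(2π) = 192.5 Hz.

(a) f₀ = 2462 Hz  (b) Q = 12.79  (c) BW = 192.5 Hz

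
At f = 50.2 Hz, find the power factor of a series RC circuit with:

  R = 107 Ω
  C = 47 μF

Step 1 — Angular frequency: ω = 2π·f = 2π·50.2 = 315.4 rad/s.
Step 2 — Component impedances:
  R: Z = R = 107 Ω
  C: Z = 1/(jωC) = -j/(ω·C) = 0 - j67.46 Ω
Step 3 — Series combination: Z_total = R + C = 107 - j67.46 Ω = 126.5∠-32.2° Ω.
Step 4 — Power factor: PF = cos(φ) = Re(Z)/|Z| = 107/126.49 = 0.8459.
Step 5 — Type: Im(Z) = -67.46 ⇒ leading (phase φ = -32.2°).

PF = 0.8459 (leading, φ = -32.2°)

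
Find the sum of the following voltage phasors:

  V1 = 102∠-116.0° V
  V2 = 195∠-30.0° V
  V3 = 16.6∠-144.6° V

Step 1 — Convert each phasor to rectangular form:
  V1 = 102·(cos(-116.0°) + j·sin(-116.0°)) = -44.71 - j91.68 V
  V2 = 195·(cos(-30.0°) + j·sin(-30.0°)) = 168.9 - j97.5 V
  V3 = 16.6·(cos(-144.6°) + j·sin(-144.6°)) = -13.53 - j9.616 V
Step 2 — Sum components: V_total = 110.6 - j198.8 V.
Step 3 — Convert to polar: |V_total| = 227.5 V, ∠V_total = -60.9°.

V_total = 227.5∠-60.9° V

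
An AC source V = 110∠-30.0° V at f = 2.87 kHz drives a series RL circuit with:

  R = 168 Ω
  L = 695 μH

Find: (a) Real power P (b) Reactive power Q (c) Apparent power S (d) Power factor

Step 1 — Angular frequency: ω = 2π·f = 2π·2870 = 1.803e+04 rad/s.
Step 2 — Component impedances:
  R: Z = R = 168 Ω
  L: Z = jωL = j·1.803e+04·0.000695 = 0 + j12.53 Ω
Step 3 — Series combination: Z_total = R + L = 168 + j12.53 Ω = 168.5∠4.3° Ω.
Step 4 — Source phasor: V = 110∠-30.0° V = 95.26 - j55 V.
Step 5 — Current: I = V / Z = 0.5396 - j0.3676 A = 0.6529∠-34.3° A.
Step 6 — Complex power: S = V·I* = 71.63 + j5.343 VA.
Step 7 — Real power: P = Re(S) = 71.63 W.
Step 8 — Reactive power: Q = Im(S) = 5.343 VAR.
Step 9 — Apparent power: |S| = 71.82 VA.
Step 10 — Power factor: PF = P/|S| = 0.9972 (lagging).

(a) P = 71.63 W  (b) Q = 5.343 VAR  (c) S = 71.82 VA  (d) PF = 0.9972 (lagging)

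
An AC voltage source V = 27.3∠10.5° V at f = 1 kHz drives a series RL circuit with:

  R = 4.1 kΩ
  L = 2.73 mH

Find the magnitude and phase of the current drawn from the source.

Step 1 — Angular frequency: ω = 2π·f = 2π·1000 = 6283 rad/s.
Step 2 — Component impedances:
  R: Z = R = 4100 Ω
  L: Z = jωL = j·6283·0.00273 = 0 + j17.15 Ω
Step 3 — Series combination: Z_total = R + L = 4100 + j17.15 Ω = 4100∠0.2° Ω.
Step 4 — Source phasor: V = 27.3∠10.5° V = 26.84 + j4.975 V.
Step 5 — Ohm's law: I = V / Z_total = (26.84 + j4.975) / (4100 + j17.15) = 0.006552 + j0.001186 A.
Step 6 — Convert to polar: |I| = 0.006658 A, ∠I = 10.3°.

I = 0.006658∠10.3° A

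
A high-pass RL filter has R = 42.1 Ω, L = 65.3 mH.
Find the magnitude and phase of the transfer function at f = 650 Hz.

Step 1 — Angular frequency: ω = 2π·650 = 4084 rad/s.
Step 2 — Transfer function: H(jω) = jωL/(R + jωL).
Step 3 — Numerator jωL = j·266.7; denominator R + jωL = 42.1 + j266.7.
Step 4 — H = 0.9757 + j0.154.
Step 5 — Magnitude: |H| = 0.9878 (-0.1 dB); phase: φ = 9.0°.

|H| = 0.9878 (-0.1 dB), φ = 9.0°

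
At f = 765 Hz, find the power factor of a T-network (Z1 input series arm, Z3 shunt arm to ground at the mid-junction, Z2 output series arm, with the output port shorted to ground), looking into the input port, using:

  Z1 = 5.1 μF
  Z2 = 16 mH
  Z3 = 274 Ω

Step 1 — Angular frequency: ω = 2π·f = 2π·765 = 4807 rad/s.
Step 2 — Component impedances:
  Z1: Z = 1/(jωC) = -j/(ω·C) = 0 - j40.79 Ω
  Z2: Z = jωL = j·4807·0.016 = 0 + j76.91 Ω
  Z3: Z = R = 274 Ω
Step 3 — With the output port shorted to ground, the output series arm Z2 runs from the junction to ground; the shunt arm Z3 also runs from the junction to ground. They appear in parallel: Z3 || Z2 = 20.01 + j71.29 Ω.
Step 4 — Series with input arm Z1: Z_in = Z1 + (Z3 || Z2) = 20.01 + j30.5 Ω = 36.48∠56.7° Ω.
Step 5 — Power factor: PF = cos(φ) = Re(Z)/|Z| = 20.01/36.475 = 0.5486.
Step 6 — Type: Im(Z) = 30.5 ⇒ lagging (phase φ = 56.7°).

PF = 0.5486 (lagging, φ = 56.7°)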